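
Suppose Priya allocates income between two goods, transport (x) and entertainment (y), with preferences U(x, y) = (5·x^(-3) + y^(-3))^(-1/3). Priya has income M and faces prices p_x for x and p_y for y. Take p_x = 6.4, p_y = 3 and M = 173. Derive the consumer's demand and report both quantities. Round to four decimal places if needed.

With the ratio pinned down, the budget gives x* = M/(p_x + p_y·(y/x)) and y* = (y/x)·x*.
Numerically y/x = 0.808206, so x* = 173/(6.4 + 3·0.808206) = 19.6042 and y* = 0.808206·19.6042 = 15.8443.

x* = 19.6042, y* = 15.8443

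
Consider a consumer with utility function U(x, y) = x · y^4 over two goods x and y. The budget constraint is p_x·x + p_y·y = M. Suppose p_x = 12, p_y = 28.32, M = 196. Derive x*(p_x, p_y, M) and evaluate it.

MU_x/MU_y = (y)/(4·x); tangency sets this equal to p_x/p_y.
Rearranging, p_y·y = 4·p_x·x. Substituting into the budget gives p_x·x·(1 + 4) = M.
Demand: x*(p_x,p_y,M) = 0.2·M/p_x and y* = 0.8·M/p_y.
At p_x=12, p_y=28.32, M=196: x* = 0.2·196/12 = 3.2667.

x* = 3.2667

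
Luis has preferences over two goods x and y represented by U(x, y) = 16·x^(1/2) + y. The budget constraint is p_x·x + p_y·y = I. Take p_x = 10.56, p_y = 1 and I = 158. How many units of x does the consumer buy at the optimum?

x* = 0.5739

Utility is quasi-linear in y; the FOC for x is 8/√x = p_x/p_y.
Thus x* = (8·p_y/p_x)² — independent of I — with the rest of income spent on y.
Plugging in: x* = (8·1/10.56)² = 0.5739.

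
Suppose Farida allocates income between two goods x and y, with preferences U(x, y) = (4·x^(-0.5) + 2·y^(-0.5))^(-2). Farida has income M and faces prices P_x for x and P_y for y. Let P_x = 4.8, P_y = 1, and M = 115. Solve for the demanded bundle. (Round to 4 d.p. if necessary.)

x* = 17.4439, y* = 31.2693

MU_x ∝ 4·x^(-1.5), MU_y ∝ 2·y^(-1.5), so MRS = 2·(y/x)^(1.5) = P_x/P_y.
Hence y/x = ((1/2)·P_x/P_y)^(1/(1.5)), i.e. raised to the 2/3 power.
Substitute y = (y/x)·x into the budget: x* = M/(P_x + P_y·(y/x)).
Numerically y/x = 1.792562, so x* = 115/(4.8 + 1·1.792562) = 17.4439 and y* = 1.792562·17.4439 = 31.2693.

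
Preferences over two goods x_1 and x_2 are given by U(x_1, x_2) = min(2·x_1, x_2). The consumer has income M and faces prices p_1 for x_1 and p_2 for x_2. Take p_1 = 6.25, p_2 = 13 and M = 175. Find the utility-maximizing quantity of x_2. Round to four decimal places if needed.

Leontief preferences: the optimum is at the kink where x_1/1 = x_2/2, i.e. x_2 = 2·x_1.
Budget: p_1·x_1 + p_2·2·x_1 = M, so (p_1 + 2·p_2)·x_1 = M.
Demand: x_1*(p_1,p_2,M) = M/(p_1 + 2·p_2), x_2* = 2·M/(p_1 + 2·p_2).
Here 6.25 + 2·13 = 32.25, giving x_2* = 10.8527.

x_2* = 10.8527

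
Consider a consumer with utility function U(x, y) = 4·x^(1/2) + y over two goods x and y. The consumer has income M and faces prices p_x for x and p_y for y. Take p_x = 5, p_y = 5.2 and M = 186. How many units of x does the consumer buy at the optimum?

x* = 4.3264

Set MRS = p_x/p_y: 2·x^(−1/2) = p_x/p_y.
Solve: √x = 2·p_y/p_x, so x*(p_x,p_y) = (2·p_y/p_x)², and y* = (M − p_x·x*)/p_y.
Plugging in: x* = (2·5.2/5)² = 4.3264.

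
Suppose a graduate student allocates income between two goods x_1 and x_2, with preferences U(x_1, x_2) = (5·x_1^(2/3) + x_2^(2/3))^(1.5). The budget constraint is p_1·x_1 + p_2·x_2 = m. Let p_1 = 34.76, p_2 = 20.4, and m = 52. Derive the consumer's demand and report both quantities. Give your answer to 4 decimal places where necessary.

Numerically x_2/x_1 = 0.039577, so x_1* = 52/(34.76 + 20.4·0.039577) = 1.462 and x_2* = 0.039577·1.462 = 0.0579.

x_1* = 1.462, x_2* = 0.0579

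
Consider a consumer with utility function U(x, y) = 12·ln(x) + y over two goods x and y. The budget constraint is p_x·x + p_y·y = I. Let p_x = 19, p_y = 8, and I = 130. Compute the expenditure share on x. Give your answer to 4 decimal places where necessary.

So x*(p_x,p_y) = 12·p_y/p_x, independent of income; and y* = (I − 12·p_y)/p_y.
At the given prices: x* = 12·8/19 = 5.0526, and y* = 4.25.
Expenditure on x: 19·5.0526 = 96; share = 0.7385.

share on x = 0.7385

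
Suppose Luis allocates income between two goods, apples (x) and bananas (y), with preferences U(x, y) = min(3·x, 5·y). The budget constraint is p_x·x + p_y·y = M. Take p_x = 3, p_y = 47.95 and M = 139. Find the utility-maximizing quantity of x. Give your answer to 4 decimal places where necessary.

x* = 4.3752

With perfect complements, no substitution: consume in ratio x:y = 5:3.
Budget: p_x·x + p_y·(3/5)·x = M, so (5·p_x + 3·p_y)·x = 5·M.
Demand: x*(p_x,p_y,M) = 5·M/(5·p_x + 3·p_y), y* = 3·M/(5·p_x + 3·p_y).
Here 5·3 + 3·47.95 = 158.85, giving x* = 4.3752.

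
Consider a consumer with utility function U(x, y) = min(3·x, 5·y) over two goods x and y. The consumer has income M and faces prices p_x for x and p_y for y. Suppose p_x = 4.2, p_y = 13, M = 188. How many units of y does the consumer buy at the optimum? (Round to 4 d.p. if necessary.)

y* = 9.4

Leontief preferences: the optimum is at the kink where x/5 = y/3, i.e. y = (3/5)·x.
Budget: p_x·x + p_y·(3/5)·x = M, so (5·p_x + 3·p_y)·x = 5·M.
Demand: x*(p_x,p_y,M) = 5·M/(5·p_x + 3·p_y), y* = 3·M/(5·p_x + 3·p_y).
Here 5·4.2 + 3·13 = 60, giving y* = 9.4.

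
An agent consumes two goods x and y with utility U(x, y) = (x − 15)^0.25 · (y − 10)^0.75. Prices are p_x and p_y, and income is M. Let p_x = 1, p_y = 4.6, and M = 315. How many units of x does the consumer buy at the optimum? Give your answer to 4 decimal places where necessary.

After buying the subsistence bundle (15, 10), a share 0.25 of the remaining income goes to x: x* = 15 + 0.25·(M − 15p_x − 10p_y)/p_x.
Discretionary income = 315 − 15·1 − 10·4.6 = 254; x* = 15 + 0.25·254/1 = 78.5.

x* = 78.5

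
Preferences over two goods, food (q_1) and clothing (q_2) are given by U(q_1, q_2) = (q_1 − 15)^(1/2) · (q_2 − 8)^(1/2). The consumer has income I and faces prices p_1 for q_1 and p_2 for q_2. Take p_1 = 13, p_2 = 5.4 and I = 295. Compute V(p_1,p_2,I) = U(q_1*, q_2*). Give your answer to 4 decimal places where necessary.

V = 3.3896

This is Cobb-Douglas in (q_1−15, q_2−8): tangency gives 0.5·p_2·(q_2−8) = 0.5·p_1·(q_1−15).
After buying the subsistence bundle (15, 8), a share 0.5 of the remaining income goes to q_1: q_1* = 15 + 0.5·(I − 15p_1 − 8p_2)/p_1.
Discretionary income = 295 − 15·13 − 8·5.4 = 56.8; q_1* = 15 + 0.5·56.8/13 = 17.1846; q_2* = 8 + 0.5·56.8/5.4 = 13.2593.
Utility at the optimum: U(17.1846, 13.2593) = 3.3896.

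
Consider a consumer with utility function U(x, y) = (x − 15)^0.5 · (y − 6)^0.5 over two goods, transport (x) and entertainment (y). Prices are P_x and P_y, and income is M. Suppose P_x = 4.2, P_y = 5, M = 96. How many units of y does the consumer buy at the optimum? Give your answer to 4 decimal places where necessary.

Let x' = x−15, y' = y−6. MRS = y'/x' = P_x/P_y.
After buying the subsistence bundle (15, 6), a share 0.5 of the remaining income goes to x: x* = 15 + 0.5·(M − 15P_x − 6P_y)/P_x.
Discretionary income = 96 − 15·4.2 − 6·5 = 3; y* = 6 + 0.5·3/5 = 6.3.

y* = 6.3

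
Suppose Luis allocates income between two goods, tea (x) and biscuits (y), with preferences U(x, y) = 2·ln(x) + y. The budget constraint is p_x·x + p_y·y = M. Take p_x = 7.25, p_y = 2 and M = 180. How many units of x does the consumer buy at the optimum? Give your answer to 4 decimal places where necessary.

x* = 0.5517

At the given prices: x* = 2·2/7.25 = 0.5517.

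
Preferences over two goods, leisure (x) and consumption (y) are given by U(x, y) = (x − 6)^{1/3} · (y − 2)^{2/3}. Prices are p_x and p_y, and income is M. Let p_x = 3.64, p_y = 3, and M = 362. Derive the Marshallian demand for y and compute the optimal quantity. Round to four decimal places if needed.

y* = 76.2578

MRS = (1/2)·(y−2)/(x−6). Tangency with p_x/p_y gives y−2 = 2·(p_x/p_y)·(x−6).
After buying the subsistence bundle (6, 2), a share 1/3 of the remaining income goes to x: x* = 6 + 1/3·(M − 6p_x − 2p_y)/p_x.
Discretionary income = 362 − 6·3.64 − 2·3 = 334.16; y* = 2 + 2/3·334.16/3 = 76.2578.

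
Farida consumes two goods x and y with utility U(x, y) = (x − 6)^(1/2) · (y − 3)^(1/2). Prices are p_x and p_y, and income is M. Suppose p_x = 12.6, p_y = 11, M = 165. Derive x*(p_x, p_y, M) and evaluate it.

x* = 8.2381

Let x' = x−6, y' = y−3. MRS = y'/x' = p_x/p_y.
Substituting into the budget: x* = 6 + 0.5·(M − 6·p_x − 3·p_y)/p_x, and y* = 3 + 0.5·(…)/p_y.
Discretionary income = 165 − 6·12.6 − 3·11 = 56.4; x* = 6 + 0.5·56.4/12.6 = 8.2381.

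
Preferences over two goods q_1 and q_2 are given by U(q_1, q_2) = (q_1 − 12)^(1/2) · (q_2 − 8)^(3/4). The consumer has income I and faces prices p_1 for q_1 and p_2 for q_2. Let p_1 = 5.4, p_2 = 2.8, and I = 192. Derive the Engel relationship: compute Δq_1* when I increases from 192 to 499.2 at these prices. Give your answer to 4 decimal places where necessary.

MRS = (2/3)·(q_2−8)/(q_1−12). Tangency with p_1/p_2 gives q_2−8 = (3/2)·(p_1/p_2)·(q_1−12).
Substituting into the budget: q_1* = 12 + 0.4·(I − 12·p_1 − 8·p_2)/p_1, and q_2* = 8 + 0.6·(…)/p_2.
Discretionary income = 192 − 12·5.4 − 8·2.8 = 104.8; q_1* = 12 + 0.4·104.8/5.4 = 19.763.
At I' = 499.2: q_1* = 42.5185. Change: 42.5185 − 19.763 = 22.7556.

Δq_1* = 22.7556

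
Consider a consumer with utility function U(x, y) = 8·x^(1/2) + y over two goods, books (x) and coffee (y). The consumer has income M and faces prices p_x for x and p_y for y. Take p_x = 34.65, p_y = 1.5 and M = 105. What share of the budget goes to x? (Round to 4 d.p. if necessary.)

Set MRS = p_x/p_y: 4·x^(−1/2) = p_x/p_y.
Thus x* = (4·p_y/p_x)² — independent of M — with the rest of income spent on y.
Plugging in: x* = (4·1.5/34.65)² = 0.03, y* = 69.3074.
Expenditure on x: 34.65·0.03 = 1.039; share = 0.0099.

share on x = 0.0099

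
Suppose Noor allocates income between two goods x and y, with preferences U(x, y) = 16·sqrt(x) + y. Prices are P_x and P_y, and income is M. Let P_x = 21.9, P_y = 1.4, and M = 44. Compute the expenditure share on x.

share on x = 0.1302

Plugging in: x* = (8·1.4/21.9)² = 0.2615, y* = 27.3372.
Expenditure on x: 21.9·0.2615 = 5.7279; share = 0.1302.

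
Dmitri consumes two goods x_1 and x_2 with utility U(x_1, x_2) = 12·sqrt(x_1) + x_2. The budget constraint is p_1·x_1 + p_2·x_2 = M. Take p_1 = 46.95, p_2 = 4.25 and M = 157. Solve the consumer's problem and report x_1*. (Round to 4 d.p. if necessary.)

Thus x_1* = (6·p_2/p_1)² — independent of M — with the rest of income spent on x_2.
Plugging in: x_1* = (6·4.25/46.95)² = 0.295.

x_1* = 0.295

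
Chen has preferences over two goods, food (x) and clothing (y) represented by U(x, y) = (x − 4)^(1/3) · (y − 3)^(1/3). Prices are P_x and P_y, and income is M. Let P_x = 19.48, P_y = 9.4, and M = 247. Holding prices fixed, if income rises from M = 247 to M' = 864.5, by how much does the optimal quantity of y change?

This is Cobb-Douglas in (x−4, y−3): tangency gives 1/3·P_y·(y−3) = 1/3·P_x·(x−4).
After buying the subsistence bundle (4, 3), a share 0.5 of the remaining income goes to x: x* = 4 + 0.5·(M − 4P_x − 3P_y)/P_x.
Discretionary income = 247 − 4·19.48 − 3·9.4 = 140.88; y* = 3 + 0.5·140.88/9.4 = 10.4936.
At M' = 864.5: y* = 43.3394. Change: 43.3394 − 10.4936 = 32.8457.

Δy* = 32.8457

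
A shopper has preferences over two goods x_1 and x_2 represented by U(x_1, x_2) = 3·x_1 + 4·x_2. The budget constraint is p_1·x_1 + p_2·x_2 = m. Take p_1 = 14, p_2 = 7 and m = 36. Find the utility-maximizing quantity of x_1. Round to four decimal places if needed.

x_1* = 0

x_2 gives more utility per dollar, so spend all income on x_2: x_2* = m/p_2, x_1* = 0.
Numerically: x_1* = 0, x_2* = 5.1429.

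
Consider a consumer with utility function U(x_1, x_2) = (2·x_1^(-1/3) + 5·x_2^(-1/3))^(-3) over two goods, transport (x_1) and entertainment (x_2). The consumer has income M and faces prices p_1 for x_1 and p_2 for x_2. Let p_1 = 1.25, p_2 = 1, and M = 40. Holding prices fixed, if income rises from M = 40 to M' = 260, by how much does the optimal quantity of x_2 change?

Δx_2* = 143.6191

MRS = MU_x_1/MU_x_2 = (2/5)·(x_2/x_1)^(4/3). Set equal to p_1/p_2.
Solve for the ratio: x_2/x_1 = [(5/2)·p_1/p_2]^(0.75).
With the ratio pinned down, the budget gives x_1* = M/(p_1 + p_2·(x_2/x_1)) and x_2* = (x_2/x_1)·x_1*.
Numerically x_2/x_1 = 2.350377, so x_1* = 40/(1.25 + 1·2.350377) = 11.1099 and x_2* = 2.350377·11.1099 = 26.1126.
At M' = 260: x_2* = 169.7317. Change: 169.7317 − 26.1126 = 143.6191.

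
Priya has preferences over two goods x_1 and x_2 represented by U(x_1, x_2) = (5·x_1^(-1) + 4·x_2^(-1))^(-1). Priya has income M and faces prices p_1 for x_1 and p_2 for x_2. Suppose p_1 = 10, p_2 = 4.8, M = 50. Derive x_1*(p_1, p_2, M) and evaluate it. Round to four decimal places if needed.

From the CES first-order condition, (5/4)·(x_2/x_1)^(2) = p_1/p_2.
Solve for the ratio: x_2/x_1 = [(4/5)·p_1/p_2]^(0.5).
With the ratio pinned down, the budget gives x_1* = M/(p_1 + p_2·(x_2/x_1)) and x_2* = (x_2/x_1)·x_1*.
Numerically x_2/x_1 = 1.290994, so x_1* = 50/(10 + 4.8·1.290994) = 3.087.

x_1* = 3.087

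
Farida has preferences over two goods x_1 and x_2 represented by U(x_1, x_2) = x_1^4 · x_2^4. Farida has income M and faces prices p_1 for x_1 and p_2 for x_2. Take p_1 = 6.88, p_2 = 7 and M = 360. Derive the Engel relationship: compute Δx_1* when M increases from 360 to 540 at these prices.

Demand: x_1*(p_1,p_2,M) = 0.5·M/p_1 and x_2* = 0.5·M/p_2.
At p_1=6.88, p_2=7, M=360: x_1* = 0.5·360/6.88 = 26.1628.
At M' = 540: x_1* = 39.2442. Change: 39.2442 − 26.1628 = 13.0814.

Δx_1* = 13.0814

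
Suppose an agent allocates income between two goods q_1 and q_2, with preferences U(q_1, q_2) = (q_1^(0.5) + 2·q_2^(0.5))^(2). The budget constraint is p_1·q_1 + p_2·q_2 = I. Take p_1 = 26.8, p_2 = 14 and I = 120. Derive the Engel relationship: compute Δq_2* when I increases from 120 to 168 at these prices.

MU_q_1 ∝ q_1^(-0.5), MU_q_2 ∝ 2·q_2^(-0.5), so MRS = (1/2)·(q_2/q_1)^(0.5) = p_1/p_2.
Solve for the ratio: q_2/q_1 = [2·p_1/p_2]^(2).
With the ratio pinned down, the budget gives q_1* = I/(p_1 + p_2·(q_2/q_1)) and q_2* = (q_2/q_1)·q_1*.
Numerically q_2/q_1 = 14.657959, so q_1* = 120/(26.8 + 14·14.657959) = 0.5172 and q_2* = 14.657959·0.5172 = 7.5813.
At I' = 168: q_2* = 10.6139. Change: 10.6139 − 7.5813 = 3.0325.

Δq_2* = 3.0325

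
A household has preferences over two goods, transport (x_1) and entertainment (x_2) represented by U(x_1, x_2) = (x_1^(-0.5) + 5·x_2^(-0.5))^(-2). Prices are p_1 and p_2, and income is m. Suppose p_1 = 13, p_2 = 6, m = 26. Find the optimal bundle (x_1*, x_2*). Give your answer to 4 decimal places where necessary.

x_1* = 0.6136, x_2* = 3.004

From the CES first-order condition, (1/5)·(x_2/x_1)^(1.5) = p_1/p_2.
Hence x_2/x_1 = (5·p_1/p_2)^(1/(1.5)), i.e. raised to the 2/3 power.
Substitute x_2 = (x_2/x_1)·x_1 into the budget: x_1* = m/(p_1 + p_2·(x_2/x_1)).
Numerically x_2/x_1 = 4.896, so x_1* = 26/(13 + 6·4.896) = 0.6136 and x_2* = 4.896·0.6136 = 3.004.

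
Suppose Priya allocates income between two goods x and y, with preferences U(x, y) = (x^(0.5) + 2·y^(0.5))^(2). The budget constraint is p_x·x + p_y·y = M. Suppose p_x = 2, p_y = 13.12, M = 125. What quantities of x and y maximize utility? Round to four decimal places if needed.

x* = 38.8258, y* = 3.6089

MRS = MU_x/MU_y = (1/2)·(y/x)^(0.5). Set equal to p_x/p_y.
Solve for the ratio: y/x = [2·p_x/p_y]^(2).
With the ratio pinned down, the budget gives x* = M/(p_x + p_y·(y/x)) and y* = (y/x)·x*.
Numerically y/x = 0.092951, so x* = 125/(2 + 13.12·0.092951) = 38.8258 and y* = 0.092951·38.8258 = 3.6089.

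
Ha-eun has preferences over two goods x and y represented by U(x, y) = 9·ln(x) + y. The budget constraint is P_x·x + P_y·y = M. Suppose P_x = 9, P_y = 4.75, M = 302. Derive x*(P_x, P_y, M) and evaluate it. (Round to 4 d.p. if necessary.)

Set MRS = P_x/P_y: (9/x)/1 = P_x/P_y.
So x*(P_x,P_y) = 9·P_y/P_x, independent of income; and y* = (M − 9·P_y)/P_y.
At the given prices: x* = 9·4.75/9 = 4.75.

x* = 4.75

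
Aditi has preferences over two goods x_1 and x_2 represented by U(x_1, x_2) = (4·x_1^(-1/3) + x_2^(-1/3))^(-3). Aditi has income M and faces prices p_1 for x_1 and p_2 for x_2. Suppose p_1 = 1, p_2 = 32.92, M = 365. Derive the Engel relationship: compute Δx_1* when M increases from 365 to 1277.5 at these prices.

Substitute x_2 = (x_2/x_1)·x_1 into the budget: x_1* = M/(p_1 + p_2·(x_2/x_1)).
Numerically x_2/x_1 = 0.025725, so x_1* = 365/(1 + 32.92·0.025725) = 197.631.
At M' = 1277.5: x_1* = 691.7085. Change: 691.7085 − 197.631 = 494.0775.

Δx_1* = 494.0775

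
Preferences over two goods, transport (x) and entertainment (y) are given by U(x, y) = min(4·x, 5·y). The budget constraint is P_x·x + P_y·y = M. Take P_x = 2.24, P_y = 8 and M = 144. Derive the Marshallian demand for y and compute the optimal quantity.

With perfect complements, no substitution: consume in ratio x:y = 5:4.
Budget: P_x·x + P_y·(4/5)·x = M, so (5·P_x + 4·P_y)·x = 5·M.
Demand: x*(P_x,P_y,M) = 5·M/(5·P_x + 4·P_y), y* = 4·M/(5·P_x + 4·P_y).
Here 5·2.24 + 4·8 = 43.2, giving y* = 13.3333.

y* = 13.3333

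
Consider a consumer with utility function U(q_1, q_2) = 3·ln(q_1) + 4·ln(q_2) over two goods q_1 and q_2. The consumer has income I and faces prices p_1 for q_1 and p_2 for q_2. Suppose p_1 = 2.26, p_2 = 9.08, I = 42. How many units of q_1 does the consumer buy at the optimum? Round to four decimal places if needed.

MU_q_1/MU_q_2 = (3·q_2)/(4·q_1); tangency sets this equal to p_1/p_2.
Rearranging, p_2·q_2 = (4/3)·p_1·q_1. Substituting into the budget gives p_1·q_1·(1 + (4/3)) = I.
Demand: q_1*(p_1,p_2,I) = 3/7·I/p_1 and q_2* = 4/7·I/p_2.
At p_1=2.26, p_2=9.08, I=42: q_1* = 3/7·42/2.26 = 7.9646.

q_1* = 7.9646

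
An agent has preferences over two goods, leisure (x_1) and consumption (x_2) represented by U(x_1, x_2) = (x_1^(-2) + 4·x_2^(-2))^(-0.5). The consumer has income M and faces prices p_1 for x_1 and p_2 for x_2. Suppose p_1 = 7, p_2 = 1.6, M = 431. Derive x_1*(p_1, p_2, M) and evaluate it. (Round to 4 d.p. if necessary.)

x_1* = 38.6409

From the CES first-order condition, (1/4)·(x_2/x_1)^(3) = p_1/p_2.
Hence x_2/x_1 = (4·p_1/p_2)^(1/(3)), i.e. raised to the 1/3 power.
Substitute x_2 = (x_2/x_1)·x_1 into the budget: x_1* = M/(p_1 + p_2·(x_2/x_1)).
Numerically x_2/x_1 = 2.596247, so x_1* = 431/(7 + 1.6·2.596247) = 38.6409.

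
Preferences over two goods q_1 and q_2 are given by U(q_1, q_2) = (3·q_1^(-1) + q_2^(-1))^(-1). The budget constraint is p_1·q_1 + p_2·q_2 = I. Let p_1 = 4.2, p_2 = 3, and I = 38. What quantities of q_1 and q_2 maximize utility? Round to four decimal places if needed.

Substitute q_2 = (q_2/q_1)·q_1 into the budget: q_1* = I/(p_1 + p_2·(q_2/q_1)).
Numerically q_2/q_1 = 0.68313, so q_1* = 38/(4.2 + 3·0.68313) = 6.0806 and q_2* = 0.68313·6.0806 = 4.1538.

q_1* = 6.0806, q_2* = 4.1538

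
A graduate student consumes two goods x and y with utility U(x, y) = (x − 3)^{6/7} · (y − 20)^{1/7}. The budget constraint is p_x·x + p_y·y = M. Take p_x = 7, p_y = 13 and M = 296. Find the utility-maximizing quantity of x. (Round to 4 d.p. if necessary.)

x* = 4.8367

This is Cobb-Douglas in (x−3, y−20): tangency gives 6/7·p_y·(y−20) = 1/7·p_x·(x−3).
Substituting into the budget: x* = 3 + 6/7·(M − 3·p_x − 20·p_y)/p_x, and y* = 20 + 1/7·(…)/p_y.
Discretionary income = 296 − 3·7 − 20·13 = 15; x* = 3 + 6/7·15/7 = 4.8367.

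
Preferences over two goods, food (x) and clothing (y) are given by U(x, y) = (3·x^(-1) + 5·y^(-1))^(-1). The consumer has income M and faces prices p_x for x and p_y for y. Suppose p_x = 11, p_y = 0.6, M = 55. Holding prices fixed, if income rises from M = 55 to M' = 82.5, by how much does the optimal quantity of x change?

Numerically y/x = 5.527708, so x* = 55/(11 + 0.6·5.527708) = 3.8417.
At M' = 82.5: x* = 5.7625. Change: 5.7625 − 3.8417 = 1.9208.

Δx* = 1.9208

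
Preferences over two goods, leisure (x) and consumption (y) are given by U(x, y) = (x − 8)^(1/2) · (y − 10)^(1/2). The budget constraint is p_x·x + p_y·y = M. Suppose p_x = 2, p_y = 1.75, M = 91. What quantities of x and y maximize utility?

x* = 22.375, y* = 26.4286

Let x' = x−8, y' = y−10. MRS = y'/x' = p_x/p_y.
After buying the subsistence bundle (8, 10), a share 0.5 of the remaining income goes to x: x* = 8 + 0.5·(M − 8p_x − 10p_y)/p_x.
Discretionary income = 91 − 8·2 − 10·1.75 = 57.5; x* = 8 + 0.5·57.5/2 = 22.375; y* = 10 + 0.5·57.5/1.75 = 26.4286.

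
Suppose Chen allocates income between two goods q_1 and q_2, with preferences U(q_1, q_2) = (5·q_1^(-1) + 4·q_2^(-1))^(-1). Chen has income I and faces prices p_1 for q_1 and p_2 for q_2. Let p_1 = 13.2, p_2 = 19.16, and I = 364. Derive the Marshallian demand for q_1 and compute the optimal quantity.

MU_q_1 ∝ 5·q_1^(-2), MU_q_2 ∝ 4·q_2^(-2), so MRS = (5/4)·(q_2/q_1)^(2) = p_1/p_2.
Solve for the ratio: q_2/q_1 = [(4/5)·p_1/p_2]^(0.5).
With the ratio pinned down, the budget gives q_1* = I/(p_1 + p_2·(q_2/q_1)) and q_2* = (q_2/q_1)·q_1*.
Numerically q_2/q_1 = 0.742394, so q_1* = 364/(13.2 + 19.16·0.742394) = 13.2729.

q_1* = 13.2729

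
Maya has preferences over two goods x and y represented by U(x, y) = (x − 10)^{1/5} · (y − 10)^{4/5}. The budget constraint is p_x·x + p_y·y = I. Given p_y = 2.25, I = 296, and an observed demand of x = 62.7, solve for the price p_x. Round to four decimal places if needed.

p_x = 1

Let x' = x−10, y' = y−10. MRS = (1/4)·y'/x' = p_x/p_y.
Substituting into the budget: x* = 10 + 0.2·(I − 10·p_x − 10·p_y)/p_x, and y* = 10 + 0.8·(…)/p_y.
Set x* = 62.7 in the demand function and solve for p_x: p_x = 1.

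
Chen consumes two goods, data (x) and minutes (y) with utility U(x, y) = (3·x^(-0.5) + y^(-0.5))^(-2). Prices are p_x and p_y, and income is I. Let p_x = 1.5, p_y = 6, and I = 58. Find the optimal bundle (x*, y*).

x* = 21.9305, y* = 4.184

Numerically y/x = 0.190786, so x* = 58/(1.5 + 6·0.190786) = 21.9305 and y* = 0.190786·21.9305 = 4.184.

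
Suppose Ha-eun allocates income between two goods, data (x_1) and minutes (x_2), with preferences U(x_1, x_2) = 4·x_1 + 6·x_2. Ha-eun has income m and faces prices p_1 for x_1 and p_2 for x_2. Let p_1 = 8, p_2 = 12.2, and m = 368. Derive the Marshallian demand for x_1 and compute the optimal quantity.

x_1 gives more utility per dollar, so spend all income on x_1: x_1* = m/p_1, x_2* = 0.
Numerically: x_1* = 46, x_2* = 0.

x_1* = 46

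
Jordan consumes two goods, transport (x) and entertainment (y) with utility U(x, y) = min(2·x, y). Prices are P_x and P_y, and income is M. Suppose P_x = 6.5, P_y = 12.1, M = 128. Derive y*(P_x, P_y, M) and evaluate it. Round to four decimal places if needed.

y* = 8.3388

With perfect complements, no substitution: consume in ratio x:y = 1:2.
Budget: P_x·x + P_y·2·x = M, so (P_x + 2·P_y)·x = M.
Demand: x*(P_x,P_y,M) = M/(P_x + 2·P_y), y* = 2·M/(P_x + 2·P_y).
Here 6.5 + 2·12.1 = 30.7, giving y* = 8.3388.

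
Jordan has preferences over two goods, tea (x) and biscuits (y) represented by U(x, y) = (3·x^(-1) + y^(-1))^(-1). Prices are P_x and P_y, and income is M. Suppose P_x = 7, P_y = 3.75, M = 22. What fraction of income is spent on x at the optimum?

MRS = MU_x/MU_y = 3·(y/x)^(2). Set equal to P_x/P_y.
Hence y/x = ((1/3)·P_x/P_y)^(1/(2)), i.e. raised to the 0.5 power.
Substitute y = (y/x)·x into the budget: x* = M/(P_x + P_y·(y/x)).
Numerically y/x = 0.788811, so x* = 22/(7 + 3.75·0.788811) = 2.2093 and y* = 0.788811·2.2093 = 1.7427.
Expenditure on x: 7·2.2093 = 15.4649; share = 0.7029.

share on x = 0.7029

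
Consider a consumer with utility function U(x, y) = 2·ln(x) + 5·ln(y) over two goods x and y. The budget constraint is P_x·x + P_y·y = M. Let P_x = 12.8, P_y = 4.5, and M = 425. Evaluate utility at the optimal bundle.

V = 25.5575

Demand: x*(P_x,P_y,M) = 2/7·M/P_x and y* = 5/7·M/P_y.
At P_x=12.8, P_y=4.5, M=425: x* = 2/7·425/12.8 = 9.4866, y* = 67.4603.
Utility at the optimum: U(9.4866, 67.4603) = 25.5575.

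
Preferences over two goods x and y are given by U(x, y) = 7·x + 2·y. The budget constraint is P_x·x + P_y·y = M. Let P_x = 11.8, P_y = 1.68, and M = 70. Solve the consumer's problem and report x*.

x* = 0

Linear utility — the consumer picks whichever good has higher MU/price: 7/11.8 = 0.5932 vs 2/1.68 = 1.1905.
y gives more utility per dollar, so spend all income on y: y* = M/P_y, x* = 0.
Numerically: x* = 0, y* = 41.6667.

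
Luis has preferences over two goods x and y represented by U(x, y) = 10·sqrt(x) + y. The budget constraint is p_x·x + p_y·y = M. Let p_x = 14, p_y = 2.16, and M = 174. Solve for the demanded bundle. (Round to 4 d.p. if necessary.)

x* = 0.5951, y* = 76.6984

Set MRS = p_x/p_y: 5·x^(−1/2) = p_x/p_y.
Solve: √x = 5·p_y/p_x, so x*(p_x,p_y) = (5·p_y/p_x)², and y* = (M − p_x·x*)/p_y.
Plugging in: x* = (5·2.16/14)² = 0.5951, y* = 76.6984.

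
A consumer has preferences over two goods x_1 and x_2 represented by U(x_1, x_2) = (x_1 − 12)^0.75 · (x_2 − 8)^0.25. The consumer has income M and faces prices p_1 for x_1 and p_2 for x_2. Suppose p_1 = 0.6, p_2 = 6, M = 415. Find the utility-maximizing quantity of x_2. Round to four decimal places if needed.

Let x_1' = x_1−12, x_2' = x_2−8. MRS = 3·x_2'/x_1' = p_1/p_2.
After buying the subsistence bundle (12, 8), a share 0.75 of the remaining income goes to x_1: x_1* = 12 + 0.75·(M − 12p_1 − 8p_2)/p_1.
Discretionary income = 415 − 12·0.6 − 8·6 = 359.8; x_2* = 8 + 0.25·359.8/6 = 22.9917.

x_2* = 22.9917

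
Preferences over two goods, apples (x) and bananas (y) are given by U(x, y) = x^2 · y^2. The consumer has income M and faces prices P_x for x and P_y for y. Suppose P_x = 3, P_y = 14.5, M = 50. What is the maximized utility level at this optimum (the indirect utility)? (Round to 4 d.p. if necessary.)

V = 206.4341

The MRS is y/x. Set MRS = P_x/P_y.
So 2·P_y·y = 2·P_x·x; combined with the budget, a share 0.5 of income goes to x.
Demand: x*(P_x,P_y,M) = 0.5·M/P_x and y* = 0.5·M/P_y.
At P_x=3, P_y=14.5, M=50: x* = 0.5·50/3 = 8.3333, y* = 1.7241.
Utility at the optimum: U(8.3333, 1.7241) = 206.4341.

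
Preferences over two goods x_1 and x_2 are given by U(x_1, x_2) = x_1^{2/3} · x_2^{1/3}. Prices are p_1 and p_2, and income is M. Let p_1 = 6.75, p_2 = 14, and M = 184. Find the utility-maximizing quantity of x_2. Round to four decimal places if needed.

x_2* = 4.381

Demand: x_1*(p_1,p_2,M) = 2/3·M/p_1 and x_2* = 1/3·M/p_2.
At p_1=6.75, p_2=14, M=184: x_2* = 1/3·184/14 = 4.381.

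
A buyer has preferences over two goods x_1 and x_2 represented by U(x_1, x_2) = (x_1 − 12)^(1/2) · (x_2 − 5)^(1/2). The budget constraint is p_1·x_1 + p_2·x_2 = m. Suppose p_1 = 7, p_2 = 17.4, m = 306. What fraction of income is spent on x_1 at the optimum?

This is Cobb-Douglas in (x_1−12, x_2−5): tangency gives 0.5·p_2·(x_2−5) = 0.5·p_1·(x_1−12).
Substituting into the budget: x_1* = 12 + 0.5·(m − 12·p_1 − 5·p_2)/p_1, and x_2* = 5 + 0.5·(…)/p_2.
Discretionary income = 306 − 12·7 − 5·17.4 = 135; x_1* = 12 + 0.5·135/7 = 21.6429; x_2* = 5 + 0.5·135/17.4 = 8.8793.
Expenditure on x_1: 7·21.6429 = 151.5; share = 0.4951.

share on x_1 = 0.4951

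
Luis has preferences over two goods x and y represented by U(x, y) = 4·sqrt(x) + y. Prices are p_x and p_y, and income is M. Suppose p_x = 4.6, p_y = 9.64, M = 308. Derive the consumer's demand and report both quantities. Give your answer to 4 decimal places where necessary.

Set MRS = p_x/p_y: 2·x^(−1/2) = p_x/p_y.
Solve: √x = 2·p_y/p_x, so x*(p_x,p_y) = (2·p_y/p_x)², and y* = (M − p_x·x*)/p_y.
Plugging in: x* = (2·9.64/4.6)² = 17.567, y* = 23.5676.

x* = 17.567, y* = 23.5676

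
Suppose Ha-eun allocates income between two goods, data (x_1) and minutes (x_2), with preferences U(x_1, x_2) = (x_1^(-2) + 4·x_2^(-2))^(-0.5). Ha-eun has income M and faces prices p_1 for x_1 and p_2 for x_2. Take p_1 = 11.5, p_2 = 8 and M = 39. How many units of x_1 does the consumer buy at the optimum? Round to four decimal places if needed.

MRS = MU_x_1/MU_x_2 = (1/4)·(x_2/x_1)^(3). Set equal to p_1/p_2.
Solve for the ratio: x_2/x_1 = [4·p_1/p_2]^(1/3).
With the ratio pinned down, the budget gives x_1* = M/(p_1 + p_2·(x_2/x_1)) and x_2* = (x_2/x_1)·x_1*.
Numerically x_2/x_1 = 1.791524, so x_1* = 39/(11.5 + 8·1.791524) = 1.5097.

x_1* = 1.5097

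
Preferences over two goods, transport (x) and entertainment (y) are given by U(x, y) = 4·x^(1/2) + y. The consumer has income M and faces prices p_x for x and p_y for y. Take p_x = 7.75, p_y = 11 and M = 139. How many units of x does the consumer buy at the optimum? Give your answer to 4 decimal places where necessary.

x* = 8.0583

MU_x = 2/√x, MU_y = 1. Tangency: 2/√x = p_x/p_y.
Solve: √x = 2·p_y/p_x, so x*(p_x,p_y) = (2·p_y/p_x)², and y* = (M − p_x·x*)/p_y.
Plugging in: x* = (2·11/7.75)² = 8.0583.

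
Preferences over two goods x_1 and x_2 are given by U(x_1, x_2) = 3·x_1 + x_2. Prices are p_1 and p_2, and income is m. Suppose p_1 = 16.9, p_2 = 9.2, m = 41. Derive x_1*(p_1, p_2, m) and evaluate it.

x_1* = 2.426

Perfect substitutes: compare marginal utility per dollar. 3/p_1 vs 1/p_2 → 0.1775 vs 0.1087.
x_1 gives more utility per dollar, so spend all income on x_1: x_1* = m/p_1, x_2* = 0.
Numerically: x_1* = 2.426, x_2* = 0.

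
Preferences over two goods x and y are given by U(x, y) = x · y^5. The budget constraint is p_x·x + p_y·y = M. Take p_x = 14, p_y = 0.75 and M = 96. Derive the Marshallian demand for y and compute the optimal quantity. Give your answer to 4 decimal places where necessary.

Tangency: MRS = (1/5)·y/x = p_x/p_y.
Rearranging, p_y·y = 5·p_x·x. Substituting into the budget gives p_x·x·(1 + 5) = M.
Demand: x*(p_x,p_y,M) = 1/6·M/p_x and y* = 5/6·M/p_y.
At p_x=14, p_y=0.75, M=96: y* = 5/6·96/0.75 = 106.6667.

y* = 106.6667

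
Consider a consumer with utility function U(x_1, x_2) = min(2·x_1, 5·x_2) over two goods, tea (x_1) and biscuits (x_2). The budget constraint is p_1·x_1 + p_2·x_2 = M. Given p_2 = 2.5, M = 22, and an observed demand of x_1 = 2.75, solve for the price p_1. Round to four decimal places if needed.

p_1 = 7

Leontief preferences: the optimum is at the kink where x_1/5 = x_2/2, i.e. x_2 = (2/5)·x_1.
Budget: p_1·x_1 + p_2·(2/5)·x_1 = M, so (5·p_1 + 2·p_2)·x_1 = 5·M.
Demand: x_1*(p_1,p_2,M) = 5·M/(5·p_1 + 2·p_2), x_2* = 2·M/(5·p_1 + 2·p_2).
Set x_1* = 2.75 in the demand function and solve for p_1: p_1 = 7.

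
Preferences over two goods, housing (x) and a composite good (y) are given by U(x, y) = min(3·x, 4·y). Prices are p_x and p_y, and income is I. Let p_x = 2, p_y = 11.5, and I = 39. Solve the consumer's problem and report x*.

Demand: x*(p_x,p_y,I) = 4·I/(4·p_x + 3·p_y), y* = 3·I/(4·p_x + 3·p_y).
Here 4·2 + 3·11.5 = 42.5, giving x* = 3.6706.

x* = 3.6706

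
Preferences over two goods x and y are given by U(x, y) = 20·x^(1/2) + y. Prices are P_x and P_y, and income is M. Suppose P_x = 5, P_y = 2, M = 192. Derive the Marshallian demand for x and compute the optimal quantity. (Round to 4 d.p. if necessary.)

Set MRS = P_x/P_y: 10·x^(−1/2) = P_x/P_y.
Solve: √x = 10·P_y/P_x, so x*(P_x,P_y) = (10·P_y/P_x)², and y* = (M − P_x·x*)/P_y.
Plugging in: x* = (10·2/5)² = 16.

x* = 16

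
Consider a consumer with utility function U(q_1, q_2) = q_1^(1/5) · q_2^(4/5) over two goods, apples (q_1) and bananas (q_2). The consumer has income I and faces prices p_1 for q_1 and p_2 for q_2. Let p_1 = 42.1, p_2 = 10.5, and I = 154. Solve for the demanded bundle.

q_1* = 0.7316, q_2* = 11.7333

Demand: q_1*(p_1,p_2,I) = 0.2·I/p_1 and q_2* = 0.8·I/p_2.
At p_1=42.1, p_2=10.5, I=154: q_1* = 0.2·154/42.1 = 0.7316, q_2* = 11.7333.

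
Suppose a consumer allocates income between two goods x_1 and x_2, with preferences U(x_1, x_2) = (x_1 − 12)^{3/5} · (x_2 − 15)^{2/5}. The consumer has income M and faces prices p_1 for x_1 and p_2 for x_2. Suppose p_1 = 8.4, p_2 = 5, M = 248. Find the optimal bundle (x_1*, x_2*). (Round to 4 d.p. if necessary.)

This is Cobb-Douglas in (x_1−12, x_2−15): tangency gives 0.6·p_2·(x_2−15) = 0.4·p_1·(x_1−12).
After buying the subsistence bundle (12, 15), a share 0.6 of the remaining income goes to x_1: x_1* = 12 + 0.6·(M − 12p_1 − 15p_2)/p_1.
Discretionary income = 248 − 12·8.4 − 15·5 = 72.2; x_1* = 12 + 0.6·72.2/8.4 = 17.1571; x_2* = 15 + 0.4·72.2/5 = 20.776.

x_1* = 17.1571, x_2* = 20.776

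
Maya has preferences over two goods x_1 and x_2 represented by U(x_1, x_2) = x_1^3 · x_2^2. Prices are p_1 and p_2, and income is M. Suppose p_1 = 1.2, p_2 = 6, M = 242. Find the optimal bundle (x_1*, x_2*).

Demand: x_1*(p_1,p_2,M) = 0.6·M/p_1 and x_2* = 0.4·M/p_2.
At p_1=1.2, p_2=6, M=242: x_1* = 0.6·242/1.2 = 121, x_2* = 16.1333.

x_1* = 121, x_2* = 16.1333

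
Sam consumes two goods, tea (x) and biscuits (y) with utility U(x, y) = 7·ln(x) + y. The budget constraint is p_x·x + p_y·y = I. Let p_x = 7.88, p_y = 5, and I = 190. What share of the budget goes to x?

share on x = 0.1842

So x*(p_x,p_y) = 7·p_y/p_x, independent of income; and y* = (I − 7·p_y)/p_y.
At the given prices: x* = 7·5/7.88 = 4.4416, and y* = 31.
Expenditure on x: 7.88·4.4416 = 35; share = 0.1842.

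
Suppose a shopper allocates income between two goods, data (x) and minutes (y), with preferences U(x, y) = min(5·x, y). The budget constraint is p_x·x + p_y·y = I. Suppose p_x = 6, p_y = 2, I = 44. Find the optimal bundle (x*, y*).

With perfect complements, no substitution: consume in ratio x:y = 1:5.
Budget: p_x·x + p_y·5·x = I, so (p_x + 5·p_y)·x = I.
Demand: x*(p_x,p_y,I) = I/(p_x + 5·p_y), y* = 5·I/(p_x + 5·p_y).
Here 6 + 5·2 = 16, giving x* = 2.75 and y* = 13.75.

x* = 2.75, y* = 13.75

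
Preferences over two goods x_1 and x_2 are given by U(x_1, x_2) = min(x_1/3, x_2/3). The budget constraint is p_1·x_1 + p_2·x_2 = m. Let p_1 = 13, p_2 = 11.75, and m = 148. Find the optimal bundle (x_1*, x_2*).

With perfect complements, no substitution: consume in ratio x_1:x_2 = 3:3.
Budget: p_1·x_1 + p_2·x_1 = m, so (3·p_1 + 3·p_2)·x_1 = 3·m.
Demand: x_1*(p_1,p_2,m) = 3·m/(3·p_1 + 3·p_2), x_2* = 3·m/(3·p_1 + 3·p_2).
Here 3·13 + 3·11.75 = 74.25, giving x_1* = 5.9798 and x_2* = 5.9798.

x_1* = 5.9798, x_2* = 5.9798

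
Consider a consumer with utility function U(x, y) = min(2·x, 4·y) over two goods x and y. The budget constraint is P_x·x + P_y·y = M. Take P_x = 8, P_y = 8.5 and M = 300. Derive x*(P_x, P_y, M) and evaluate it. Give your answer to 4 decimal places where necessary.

With perfect complements, no substitution: consume in ratio x:y = 4:2.
Budget: P_x·x + P_y·(1/2)·x = M, so (4·P_x + 2·P_y)·x = 4·M.
Demand: x*(P_x,P_y,M) = 4·M/(4·P_x + 2·P_y), y* = 2·M/(4·P_x + 2·P_y).
Here 4·8 + 2·8.5 = 49, giving x* = 24.4898.

x* = 24.4898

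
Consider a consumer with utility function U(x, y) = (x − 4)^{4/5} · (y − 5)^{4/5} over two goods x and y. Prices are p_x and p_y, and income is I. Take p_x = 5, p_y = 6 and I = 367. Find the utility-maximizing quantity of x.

x* = 35.7

MRS = (y−5)/(x−4). Tangency with p_x/p_y gives y−5 = (p_x/p_y)·(x−4).
After buying the subsistence bundle (4, 5), a share 0.5 of the remaining income goes to x: x* = 4 + 0.5·(I − 4p_x − 5p_y)/p_x.
Discretionary income = 367 − 4·5 − 5·6 = 317; x* = 4 + 0.5·317/5 = 35.7.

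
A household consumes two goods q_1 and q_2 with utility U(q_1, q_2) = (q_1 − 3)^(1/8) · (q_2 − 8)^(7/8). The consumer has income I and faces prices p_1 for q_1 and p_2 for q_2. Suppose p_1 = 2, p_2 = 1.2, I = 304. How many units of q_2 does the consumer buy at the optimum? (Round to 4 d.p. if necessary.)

q_2* = 218.2917

MRS = (1/7)·(q_2−8)/(q_1−3). Tangency with p_1/p_2 gives q_2−8 = 7·(p_1/p_2)·(q_1−3).
Substituting into the budget: q_1* = 3 + 0.125·(I − 3·p_1 − 8·p_2)/p_1, and q_2* = 8 + 0.875·(…)/p_2.
Discretionary income = 304 − 3·2 − 8·1.2 = 288.4; q_2* = 8 + 0.875·288.4/1.2 = 218.2917.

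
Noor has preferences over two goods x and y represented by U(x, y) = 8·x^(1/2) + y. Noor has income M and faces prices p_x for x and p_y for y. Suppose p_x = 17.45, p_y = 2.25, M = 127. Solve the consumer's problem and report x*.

Solve: √x = 4·p_y/p_x, so x*(p_x,p_y) = (4·p_y/p_x)², and y* = (M − p_x·x*)/p_y.
Plugging in: x* = (4·2.25/17.45)² = 0.266.

x* = 0.266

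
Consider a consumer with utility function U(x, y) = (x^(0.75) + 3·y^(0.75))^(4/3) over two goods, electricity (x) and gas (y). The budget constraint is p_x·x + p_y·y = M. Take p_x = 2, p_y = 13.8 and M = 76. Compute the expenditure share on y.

share on y = 0.1978

Substitute y = (y/x)·x into the budget: x* = M/(p_x + p_y·(y/x)).
Numerically y/x = 0.035735, so x* = 76/(2 + 13.8·0.035735) = 30.4837 and y* = 0.035735·30.4837 = 1.0893.
Expenditure on y: 13.8·1.0893 = 15.0326; share = 0.1978.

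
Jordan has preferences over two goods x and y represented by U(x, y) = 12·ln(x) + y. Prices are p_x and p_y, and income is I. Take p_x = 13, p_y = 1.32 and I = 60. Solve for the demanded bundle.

x* = 1.2185, y* = 33.4545

MU_x = 12/x, MU_y = 1. Tangency: 12/x = p_x/p_y.
So x*(p_x,p_y) = 12·p_y/p_x, independent of income; and y* = (I − 12·p_y)/p_y.
At the given prices: x* = 12·1.32/13 = 1.2185, and y* = 33.4545.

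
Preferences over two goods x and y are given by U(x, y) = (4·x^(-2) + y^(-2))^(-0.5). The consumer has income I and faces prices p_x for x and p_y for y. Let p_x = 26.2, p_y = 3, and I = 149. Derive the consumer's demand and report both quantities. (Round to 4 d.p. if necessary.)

x* = 4.9515, y* = 6.4236

MU_x ∝ 4·x^(-3), MU_y ∝ y^(-3), so MRS = 4·(y/x)^(3) = p_x/p_y.
Solve for the ratio: y/x = [(1/4)·p_x/p_y]^(1/3).
With the ratio pinned down, the budget gives x* = I/(p_x + p_y·(y/x)) and y* = (y/x)·x*.
Numerically y/x = 1.297299, so x* = 149/(26.2 + 3·1.297299) = 4.9515 and y* = 1.297299·4.9515 = 6.4236.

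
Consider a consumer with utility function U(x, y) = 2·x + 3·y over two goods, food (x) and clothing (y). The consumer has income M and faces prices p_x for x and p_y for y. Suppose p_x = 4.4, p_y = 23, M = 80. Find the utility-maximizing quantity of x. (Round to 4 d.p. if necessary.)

x* = 18.1818

Linear utility — the consumer picks whichever good has higher MU/price: 2/4.4 = 0.4545 vs 3/23 = 0.1304.
x gives more utility per dollar, so spend all income on x: x* = M/p_x, y* = 0.
Numerically: x* = 18.1818, y* = 0.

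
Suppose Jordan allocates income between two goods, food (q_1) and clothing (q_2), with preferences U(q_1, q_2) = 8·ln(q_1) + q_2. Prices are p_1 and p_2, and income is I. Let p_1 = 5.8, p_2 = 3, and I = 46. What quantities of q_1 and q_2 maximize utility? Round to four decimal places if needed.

q_1* = 4.1379, q_2* = 7.3333

Set MRS = p_1/p_2: (8/q_1)/1 = p_1/p_2.
So q_1*(p_1,p_2) = 8·p_2/p_1, independent of income; and q_2* = (I − 8·p_2)/p_2.
At the given prices: q_1* = 8·3/5.8 = 4.1379, and q_2* = 7.3333.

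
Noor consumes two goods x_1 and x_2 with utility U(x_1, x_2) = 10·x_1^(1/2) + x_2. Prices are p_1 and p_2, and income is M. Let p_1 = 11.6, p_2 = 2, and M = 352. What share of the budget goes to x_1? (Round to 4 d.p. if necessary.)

Set MRS = p_1/p_2: 5·x_1^(−1/2) = p_1/p_2.
Thus x_1* = (5·p_2/p_1)² — independent of M — with the rest of income spent on x_2.
Plugging in: x_1* = (5·2/11.6)² = 0.7432, x_2* = 171.6897.
Expenditure on x_1: 11.6·0.7432 = 8.6207; share = 0.0245.

share on x_1 = 0.0245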